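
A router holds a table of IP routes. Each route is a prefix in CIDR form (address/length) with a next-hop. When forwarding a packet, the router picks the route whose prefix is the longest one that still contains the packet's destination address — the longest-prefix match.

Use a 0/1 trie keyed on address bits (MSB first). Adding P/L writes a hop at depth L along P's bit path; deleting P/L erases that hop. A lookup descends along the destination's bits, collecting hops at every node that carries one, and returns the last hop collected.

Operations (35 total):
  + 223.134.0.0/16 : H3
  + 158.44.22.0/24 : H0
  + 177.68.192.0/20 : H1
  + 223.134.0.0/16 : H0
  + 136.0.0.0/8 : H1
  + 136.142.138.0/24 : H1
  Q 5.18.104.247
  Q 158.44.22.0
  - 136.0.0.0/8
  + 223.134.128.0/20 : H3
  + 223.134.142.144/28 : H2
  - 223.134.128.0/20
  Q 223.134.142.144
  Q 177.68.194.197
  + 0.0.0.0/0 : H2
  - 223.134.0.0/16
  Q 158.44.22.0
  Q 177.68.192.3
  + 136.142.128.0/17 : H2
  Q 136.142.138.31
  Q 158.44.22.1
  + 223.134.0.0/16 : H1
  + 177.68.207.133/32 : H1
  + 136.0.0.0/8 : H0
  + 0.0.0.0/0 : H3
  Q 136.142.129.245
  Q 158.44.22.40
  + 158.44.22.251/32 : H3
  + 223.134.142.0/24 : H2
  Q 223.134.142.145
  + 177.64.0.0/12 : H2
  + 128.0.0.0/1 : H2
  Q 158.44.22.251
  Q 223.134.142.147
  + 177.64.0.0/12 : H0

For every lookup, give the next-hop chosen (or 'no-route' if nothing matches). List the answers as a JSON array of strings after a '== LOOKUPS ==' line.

Process each operation:
  + 223.134.0.0/16 (H3) depth=16
  + 158.44.22.0/24 (H0) depth=24
  + 177.68.192.0/20 (H1) depth=20
  + 223.134.0.0/16 (H0) depth=16
  + 136.0.0.0/8 (H1) depth=8
  + 136.142.138.0/24 (H1) depth=24
  ? 5.18.104.247  path d0:-  best=no-route
  ? 158.44.22.0  path d0:-→d1:-→d2:-→d3:-→d4:-→d5:-→d6:-→d7:-→d8:-→d9:-→d10:-→d11:-→d12:-→d13:-→d14:-→d15:-→d16:-→d17:-→d18:-→d19:-→d20:-→d21:-→d22:-→d23:-→d24:H0  best=H0
  - 136.0.0.0/8 clear@8
  + 223.134.128.0/20 (H3) depth=20
  + 223.134.142.144/28 (H2) depth=28
  - 223.134.128.0/20 clear@20
  ? 223.134.142.144  path d0:-→d1:-→d2:-→d3:-→d4:-→d5:-→d6:-→d7:-→d8:-→d9:-→d10:-→d11:-→d12:-→d13:-→d14:-→d15:-→d16:H0→d17:-→d18:-→d19:-→d20:-→d21:-→d22:-→d23:-→d24:-→d25:-→d26:-→d27:-→d28:H2  best=H2
  ? 177.68.194.197  path d0:-→d1:-→d2:-→d3:-→d4:-→d5:-→d6:-→d7:-→d8:-→d9:-→d10:-→d11:-→d12:-→d13:-→d14:-→d15:-→d16:-→d17:-→d18:-→d19:-→d20:H1  best=H1
  + 0.0.0.0/0 (H2) depth=0
  - 223.134.0.0/16 clear@16
  ? 158.44.22.0  path d0:H2→d1:-→d2:-→d3:-→d4:-→d5:-→d6:-→d7:-→d8:-→d9:-→d10:-→d11:-→d12:-→d13:-→d14:-→d15:-→d16:-→d17:-→d18:-→d19:-→d20:-→d21:-→d22:-→d23:-→d24:H0  best=H0
  ? 177.68.192.3  path d0:H2→d1:-→d2:-→d3:-→d4:-→d5:-→d6:-→d7:-→d8:-→d9:-→d10:-→d11:-→d12:-→d13:-→d14:-→d15:-→d16:-→d17:-→d18:-→d19:-→d20:H1  best=H1
  + 136.142.128.0/17 (H2) depth=17
  ? 136.142.138.31  path d0:H2→d1:-→d2:-→d3:-→d4:-→d5:-→d6:-→d7:-→d8:-→d9:-→d10:-→d11:-→d12:-→d13:-→d14:-→d15:-→d16:-→d17:H2→d18:-→d19:-→d20:-→d21:-→d22:-→d23:-→d24:H1  best=H1
  ? 158.44.22.1  path d0:H2→d1:-→d2:-→d3:-→d4:-→d5:-→d6:-→d7:-→d8:-→d9:-→d10:-→d11:-→d12:-→d13:-→d14:-→d15:-→d16:-→d17:-→d18:-→d19:-→d20:-→d21:-→d22:-→d23:-→d24:H0  best=H0
  + 223.134.0.0/16 (H1) depth=16
  + 177.68.207.133/32 (H1) depth=32
  + 136.0.0.0/8 (H0) depth=8
  + 0.0.0.0/0 (H3) depth=0
  ? 136.142.129.245  path d0:H3→d1:-→d2:-→d3:-→d4:-→d5:-→d6:-→d7:-→d8:H0→d9:-→d10:-→d11:-→d12:-→d13:-→d14:-→d15:-→d16:-→d17:H2→d18:-→d19:-→d20:-  best=H2
  ? 158.44.22.40  path d0:H3→d1:-→d2:-→d3:-→d4:-→d5:-→d6:-→d7:-→d8:-→d9:-→d10:-→d11:-→d12:-→d13:-→d14:-→d15:-→d16:-→d17:-→d18:-→d19:-→d20:-→d21:-→d22:-→d23:-→d24:H0  best=H0
  + 158.44.22.251/32 (H3) depth=32
  + 223.134.142.0/24 (H2) depth=24
  ? 223.134.142.145  path d0:H3→d1:-→d2:-→d3:-→d4:-→d5:-→d6:-→d7:-→d8:-→d9:-→d10:-→d11:-→d12:-→d13:-→d14:-→d15:-→d16:H1→d17:-→d18:-→d19:-→d20:-→d21:-→d22:-→d23:-→d24:H2→d25:-→d26:-→d27:-→d28:H2  best=H2
  + 177.64.0.0/12 (H2) depth=12
  + 128.0.0.0/1 (H2) depth=1
  ? 158.44.22.251  path d0:H3→d1:H2→d2:-→d3:-→d4:-→d5:-→d6:-→d7:-→d8:-→d9:-→d10:-→d11:-→d12:-→d13:-→d14:-→d15:-→d16:-→d17:-→d18:-→d19:-→d20:-→d21:-→d22:-→d23:-→d24:H0→d25:-→d26:-→d27:-→d28:-→d29:-→d30:-→d31:-→d32:H3  best=H3
  ? 223.134.142.147  path d0:H3→d1:H2→d2:-→d3:-→d4:-→d5:-→d6:-→d7:-→d8:-→d9:-→d10:-→d11:-→d12:-→d13:-→d14:-→d15:-→d16:H1→d17:-→d18:-→d19:-→d20:-→d21:-→d22:-→d23:-→d24:H2→d25:-→d26:-→d27:-→d28:H2  best=H2
  + 177.64.0.0/12 (H0) depth=12

== LOOKUPS ==
["no-route","H0","H2","H1","H0","H1","H1","H0","H2","H0","H2","H3","H2"]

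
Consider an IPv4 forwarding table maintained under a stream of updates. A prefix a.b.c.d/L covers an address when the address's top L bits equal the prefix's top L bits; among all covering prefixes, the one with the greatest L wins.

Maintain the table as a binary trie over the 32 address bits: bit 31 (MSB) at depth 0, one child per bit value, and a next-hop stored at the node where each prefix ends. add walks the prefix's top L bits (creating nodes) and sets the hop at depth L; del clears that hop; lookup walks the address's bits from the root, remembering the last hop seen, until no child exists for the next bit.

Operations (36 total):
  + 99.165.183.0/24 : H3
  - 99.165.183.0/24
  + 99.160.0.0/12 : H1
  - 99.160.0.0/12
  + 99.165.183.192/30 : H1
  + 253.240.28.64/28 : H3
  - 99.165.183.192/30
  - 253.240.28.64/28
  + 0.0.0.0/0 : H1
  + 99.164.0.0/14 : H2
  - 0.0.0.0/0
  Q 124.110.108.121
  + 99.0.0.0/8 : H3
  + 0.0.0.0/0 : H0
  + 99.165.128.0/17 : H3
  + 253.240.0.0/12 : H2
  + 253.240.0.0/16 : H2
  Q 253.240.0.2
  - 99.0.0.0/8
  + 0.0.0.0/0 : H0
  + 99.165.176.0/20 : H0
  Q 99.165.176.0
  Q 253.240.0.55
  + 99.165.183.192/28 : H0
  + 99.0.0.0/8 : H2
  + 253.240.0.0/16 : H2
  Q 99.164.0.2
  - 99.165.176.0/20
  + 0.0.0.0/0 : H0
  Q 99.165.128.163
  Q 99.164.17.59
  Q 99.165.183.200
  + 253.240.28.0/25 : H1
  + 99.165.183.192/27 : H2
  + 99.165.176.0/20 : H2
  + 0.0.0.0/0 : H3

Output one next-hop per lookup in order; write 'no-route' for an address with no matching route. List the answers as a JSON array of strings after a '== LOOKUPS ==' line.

Process each operation:
  add 99.165.183.0/24 -> H3 at depth 24
  - 99.165.183.0/24 clear@24
  add 99.160.0.0/12 -> H1 at depth 12
  - 99.160.0.0/12 clear@12
  add 99.165.183.192/30 -> H1 at depth 30
  add 253.240.28.64/28 -> H3 at depth 28
  - 99.165.183.192/30 clear@30
  - 253.240.28.64/28 clear@28
  add 0.0.0.0/0 -> H1 at depth 0
  add 99.164.0.0/14 -> H2 at depth 14
  - 0.0.0.0/0 clear@0
  ? 124.110.108.121  path d0:-→d1:-→d2:-→d3:-  best=no-route
  add 99.0.0.0/8 -> H3 at depth 8
  add 0.0.0.0/0 -> H0 at depth 0
  add 99.165.128.0/17 -> H3 at depth 17
  add 253.240.0.0/12 -> H2 at depth 12
  add 253.240.0.0/16 -> H2 at depth 16
  ? 253.240.0.2  path d0:H0→d1:-→d2:-→d3:-→d4:-→d5:-→d6:-→d7:-→d8:-→d9:-→d10:-→d11:-→d12:H2→d13:-→d14:-→d15:-→d16:H2→d17:-→d18:-→d19:-  best=H2
  - 99.0.0.0/8 clear@8
  add 0.0.0.0/0 -> H0 at depth 0
  add 99.165.176.0/20 -> H0 at depth 20
  ? 99.165.176.0  path d0:H0→d1:-→d2:-→d3:-→d4:-→d5:-→d6:-→d7:-→d8:-→d9:-→d10:-→d11:-→d12:-→d13:-→d14:H2→d15:-→d16:-→d17:H3→d18:-→d19:-→d20:H0→d21:-  best=H0
  ? 253.240.0.55  path d0:H0→d1:-→d2:-→d3:-→d4:-→d5:-→d6:-→d7:-→d8:-→d9:-→d10:-→d11:-→d12:H2→d13:-→d14:-→d15:-→d16:H2→d17:-→d18:-→d19:-  best=H2
  add 99.165.183.192/28 -> H0 at depth 28
  add 99.0.0.0/8 -> H2 at depth 8
  add 253.240.0.0/16 -> H2 at depth 16
  ? 99.164.0.2  path d0:H0→d1:-→d2:-→d3:-→d4:-→d5:-→d6:-→d7:-→d8:H2→d9:-→d10:-→d11:-→d12:-→d13:-→d14:H2→d15:-  best=H2
  - 99.165.176.0/20 clear@20
  add 0.0.0.0/0 -> H0 at depth 0
  ? 99.165.128.163  path d0:H0→d1:-→d2:-→d3:-→d4:-→d5:-→d6:-→d7:-→d8:H2→d9:-→d10:-→d11:-→d12:-→d13:-→d14:H2→d15:-→d16:-→d17:H3→d18:-  best=H3
  ? 99.164.17.59  path d0:H0→d1:-→d2:-→d3:-→d4:-→d5:-→d6:-→d7:-→d8:H2→d9:-→d10:-→d11:-→d12:-→d13:-→d14:H2→d15:-  best=H2
  ? 99.165.183.200  path d0:H0→d1:-→d2:-→d3:-→d4:-→d5:-→d6:-→d7:-→d8:H2→d9:-→d10:-→d11:-→d12:-→d13:-→d14:H2→d15:-→d16:-→d17:H3→d18:-→d19:-→d20:-→d21:-→d22:-→d23:-→d24:-→d25:-→d26:-→d27:-→d28:H0  best=H0
  add 253.240.28.0/25 -> H1 at depth 25
  add 99.165.183.192/27 -> H2 at depth 27
  add 99.165.176.0/20 -> H2 at depth 20
  add 0.0.0.0/0 -> H3 at depth 0

== LOOKUPS ==
["no-route","H2","H0","H2","H2","H3","H2","H0"]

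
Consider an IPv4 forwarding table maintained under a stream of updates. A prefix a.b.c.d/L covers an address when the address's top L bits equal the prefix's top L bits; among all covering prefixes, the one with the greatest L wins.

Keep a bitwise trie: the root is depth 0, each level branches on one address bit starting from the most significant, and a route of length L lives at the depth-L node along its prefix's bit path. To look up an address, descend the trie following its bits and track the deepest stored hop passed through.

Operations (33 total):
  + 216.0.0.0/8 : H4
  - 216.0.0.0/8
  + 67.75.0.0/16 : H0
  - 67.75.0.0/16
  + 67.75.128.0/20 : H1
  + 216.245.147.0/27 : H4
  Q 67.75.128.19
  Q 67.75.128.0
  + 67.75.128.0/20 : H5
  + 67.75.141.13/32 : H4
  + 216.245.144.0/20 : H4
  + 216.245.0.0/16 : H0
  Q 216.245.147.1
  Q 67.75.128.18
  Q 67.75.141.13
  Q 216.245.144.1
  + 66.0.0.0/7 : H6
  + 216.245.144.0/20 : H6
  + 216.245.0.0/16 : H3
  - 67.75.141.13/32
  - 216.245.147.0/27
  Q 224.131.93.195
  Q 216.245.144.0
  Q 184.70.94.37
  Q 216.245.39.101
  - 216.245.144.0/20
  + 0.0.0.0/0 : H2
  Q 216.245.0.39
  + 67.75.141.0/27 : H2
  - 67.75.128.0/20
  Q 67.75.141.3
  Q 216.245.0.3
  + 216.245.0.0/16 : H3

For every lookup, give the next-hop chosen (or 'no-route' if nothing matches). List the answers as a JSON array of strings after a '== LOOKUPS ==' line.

Process each operation:
  + 216.0.0.0/8 (H4) depth=8
  - 216.0.0.0/8 clear@8
  + 67.75.0.0/16 (H0) depth=16
  - 67.75.0.0/16 clear@16
  + 67.75.128.0/20 (H1) depth=20
  + 216.245.147.0/27 (H4) depth=27
  lookup 67.75.128.19: bits 01000011010010111000 walk d0:-→d1:-→d2:-→d3:-→d4:-→d5:-→d6:-→d7:-→d8:-→d9:-→d10:-→d11:-→d12:-→d13:-→d14:-→d15:-→d16:-→d17:-→d18:-→d19:-→d20:H1 -> H1
  lookup 67.75.128.0: bits 01000011010010111000 walk d0:-→d1:-→d2:-→d3:-→d4:-→d5:-→d6:-→d7:-→d8:-→d9:-→d10:-→d11:-→d12:-→d13:-→d14:-→d15:-→d16:-→d17:-→d18:-→d19:-→d20:H1 -> H1
  + 67.75.128.0/20 (H5) depth=20
  + 67.75.141.13/32 (H4) depth=32
  + 216.245.144.0/20 (H4) depth=20
  + 216.245.0.0/16 (H0) depth=16
  lookup 216.245.147.1: bits 110110001111010110010011000 walk d0:-→d1:-→d2:-→d3:-→d4:-→d5:-→d6:-→d7:-→d8:-→d9:-→d10:-→d11:-→d12:-→d13:-→d14:-→d15:-→d16:H0→d17:-→d18:-→d19:-→d20:H4→d21:-→d22:-→d23:-→d24:-→d25:-→d26:-→d27:H4 -> H4
  lookup 67.75.128.18: bits 01000011010010111000 walk d0:-→d1:-→d2:-→d3:-→d4:-→d5:-→d6:-→d7:-→d8:-→d9:-→d10:-→d11:-→d12:-→d13:-→d14:-→d15:-→d16:-→d17:-→d18:-→d19:-→d20:H5 -> H5
  lookup 67.75.141.13: bits 01000011010010111000110100001101 walk d0:-→d1:-→d2:-→d3:-→d4:-→d5:-→d6:-→d7:-→d8:-→d9:-→d10:-→d11:-→d12:-→d13:-→d14:-→d15:-→d16:-→d17:-→d18:-→d19:-→d20:H5→d21:-→d22:-→d23:-→d24:-→d25:-→d26:-→d27:-→d28:-→d29:-→d30:-→d31:-→d32:H4 -> H4
  lookup 216.245.144.1: bits 1101100011110101100100 walk d0:-→d1:-→d2:-→d3:-→d4:-→d5:-→d6:-→d7:-→d8:-→d9:-→d10:-→d11:-→d12:-→d13:-→d14:-→d15:-→d16:H0→d17:-→d18:-→d19:-→d20:H4→d21:-→d22:- -> H4
  + 66.0.0.0/7 (H6) depth=7
  + 216.245.144.0/20 (H6) depth=20
  + 216.245.0.0/16 (H3) depth=16
  - 67.75.141.13/32 clear@32
  - 216.245.147.0/27 clear@27
  lookup 224.131.93.195: bits 11 walk d0:-→d1:-→d2:- -> no-route
  lookup 216.245.144.0: bits 1101100011110101100100 walk d0:-→d1:-→d2:-→d3:-→d4:-→d5:-→d6:-→d7:-→d8:-→d9:-→d10:-→d11:-→d12:-→d13:-→d14:-→d15:-→d16:H3→d17:-→d18:-→d19:-→d20:H6→d21:-→d22:- -> H6
  lookup 184.70.94.37: bits 1 walk d0:-→d1:- -> no-route
  lookup 216.245.39.101: bits 1101100011110101 walk d0:-→d1:-→d2:-→d3:-→d4:-→d5:-→d6:-→d7:-→d8:-→d9:-→d10:-→d11:-→d12:-→d13:-→d14:-→d15:-→d16:H3 -> H3
  - 216.245.144.0/20 clear@20
  + 0.0.0.0/0 (H2) depth=0
  lookup 216.245.0.39: bits 1101100011110101 walk d0:H2→d1:-→d2:-→d3:-→d4:-→d5:-→d6:-→d7:-→d8:-→d9:-→d10:-→d11:-→d12:-→d13:-→d14:-→d15:-→d16:H3 -> H3
  + 67.75.141.0/27 (H2) depth=27
  - 67.75.128.0/20 clear@20
  lookup 67.75.141.3: bits 0100001101001011100011010000 walk d0:H2→d1:-→d2:-→d3:-→d4:-→d5:-→d6:-→d7:H6→d8:-→d9:-→d10:-→d11:-→d12:-→d13:-→d14:-→d15:-→d16:-→d17:-→d18:-→d19:-→d20:-→d21:-→d22:-→d23:-→d24:-→d25:-→d26:-→d27:H2→d28:- -> H2
  lookup 216.245.0.3: bits 1101100011110101 walk d0:H2→d1:-→d2:-→d3:-→d4:-→d5:-→d6:-→d7:-→d8:-→d9:-→d10:-→d11:-→d12:-→d13:-→d14:-→d15:-→d16:H3 -> H3
  + 216.245.0.0/16 (H3) depth=16

== LOOKUPS ==
["H1","H1","H4","H5","H4","H4","no-route","H6","no-route","H3","H3","H2","H3"]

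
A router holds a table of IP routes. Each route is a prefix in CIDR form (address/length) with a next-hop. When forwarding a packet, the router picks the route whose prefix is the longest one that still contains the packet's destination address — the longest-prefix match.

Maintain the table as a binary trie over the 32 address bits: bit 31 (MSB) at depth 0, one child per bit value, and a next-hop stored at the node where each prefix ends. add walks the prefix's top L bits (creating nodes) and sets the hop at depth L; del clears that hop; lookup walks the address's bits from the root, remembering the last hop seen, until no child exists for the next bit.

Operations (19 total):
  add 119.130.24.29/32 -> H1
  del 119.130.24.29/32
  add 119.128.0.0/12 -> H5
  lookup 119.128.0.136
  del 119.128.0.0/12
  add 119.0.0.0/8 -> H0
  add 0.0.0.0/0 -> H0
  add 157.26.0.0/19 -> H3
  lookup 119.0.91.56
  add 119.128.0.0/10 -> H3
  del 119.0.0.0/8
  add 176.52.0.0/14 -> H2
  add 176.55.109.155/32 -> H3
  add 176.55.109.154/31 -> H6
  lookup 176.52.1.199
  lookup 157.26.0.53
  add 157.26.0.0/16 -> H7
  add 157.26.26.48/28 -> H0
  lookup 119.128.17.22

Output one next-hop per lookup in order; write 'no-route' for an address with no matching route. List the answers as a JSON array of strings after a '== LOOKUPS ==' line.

Trace:
  add 119.130.24.29/32 -> H1 at depth 32
  - 119.130.24.29/32 clear@32
  add 119.128.0.0/12 -> H5 at depth 12
  lookup 119.128.0.136: bits 01110111100000 walk d0:-→d1:-→d2:-→d3:-→d4:-→d5:-→d6:-→d7:-→d8:-→d9:-→d10:-→d11:-→d12:H5→d13:-→d14:- -> H5
  - 119.128.0.0/12 clear@12
  add 119.0.0.0/8 -> H0 at depth 8
  add 0.0.0.0/0 -> H0 at depth 0
  add 157.26.0.0/19 -> H3 at depth 19
  lookup 119.0.91.56: bits 01110111 walk d0:H0→d1:-→d2:-→d3:-→d4:-→d5:-→d6:-→d7:-→d8:H0 -> H0
  add 119.128.0.0/10 -> H3 at depth 10
  - 119.0.0.0/8 clear@8
  add 176.52.0.0/14 -> H2 at depth 14
  add 176.55.109.155/32 -> H3 at depth 32
  add 176.55.109.154/31 -> H6 at depth 31
  lookup 176.52.1.199: bits 10110000001101 walk d0:H0→d1:-→d2:-→d3:-→d4:-→d5:-→d6:-→d7:-→d8:-→d9:-→d10:-→d11:-→d12:-→d13:-→d14:H2 -> H2
  lookup 157.26.0.53: bits 1001110100011010000 walk d0:H0→d1:-→d2:-→d3:-→d4:-→d5:-→d6:-→d7:-→d8:-→d9:-→d10:-→d11:-→d12:-→d13:-→d14:-→d15:-→d16:-→d17:-→d18:-→d19:H3 -> H3
  add 157.26.0.0/16 -> H7 at depth 16
  add 157.26.26.48/28 -> H0 at depth 28
  lookup 119.128.17.22: bits 01110111100000 walk d0:H0→d1:-→d2:-→d3:-→d4:-→d5:-→d6:-→d7:-→d8:-→d9:-→d10:H3→d11:-→d12:-→d13:-→d14:- -> H3

== LOOKUPS ==
["H5","H0","H2","H3","H3"]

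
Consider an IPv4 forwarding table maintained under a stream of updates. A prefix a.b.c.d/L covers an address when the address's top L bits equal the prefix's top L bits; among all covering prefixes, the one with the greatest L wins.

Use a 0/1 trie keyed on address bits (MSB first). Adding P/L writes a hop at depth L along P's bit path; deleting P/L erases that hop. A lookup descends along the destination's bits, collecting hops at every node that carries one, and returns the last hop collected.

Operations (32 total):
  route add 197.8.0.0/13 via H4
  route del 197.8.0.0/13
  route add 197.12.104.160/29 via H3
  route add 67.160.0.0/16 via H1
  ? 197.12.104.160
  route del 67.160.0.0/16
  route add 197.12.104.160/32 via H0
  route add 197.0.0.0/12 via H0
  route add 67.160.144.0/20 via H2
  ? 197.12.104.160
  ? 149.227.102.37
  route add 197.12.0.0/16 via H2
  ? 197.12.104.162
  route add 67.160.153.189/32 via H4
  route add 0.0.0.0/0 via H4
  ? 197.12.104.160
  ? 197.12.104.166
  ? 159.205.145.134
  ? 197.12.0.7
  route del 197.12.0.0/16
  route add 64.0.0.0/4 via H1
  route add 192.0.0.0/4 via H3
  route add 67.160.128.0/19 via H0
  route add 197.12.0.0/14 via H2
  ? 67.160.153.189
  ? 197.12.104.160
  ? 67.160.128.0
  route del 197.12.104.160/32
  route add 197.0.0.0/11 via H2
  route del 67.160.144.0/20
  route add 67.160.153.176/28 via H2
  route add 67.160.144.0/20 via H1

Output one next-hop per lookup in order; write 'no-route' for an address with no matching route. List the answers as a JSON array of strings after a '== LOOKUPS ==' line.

Trace:
  + 197.8.0.0/13 (H4) depth=13
  - 197.8.0.0/13 clear@13
  + 197.12.104.160/29 (H3) depth=29
  + 67.160.0.0/16 (H1) depth=16
  lookup 197.12.104.160: bits 11000101000011000110100010100 walk d0:-→d1:-→d2:-→d3:-→d4:-→d5:-→d6:-→d7:-→d8:-→d9:-→d10:-→d11:-→d12:-→d13:-→d14:-→d15:-→d16:-→d17:-→d18:-→d19:-→d20:-→d21:-→d22:-→d23:-→d24:-→d25:-→d26:-→d27:-→d28:-→d29:H3 -> H3
  - 67.160.0.0/16 clear@16
  + 197.12.104.160/32 (H0) depth=32
  + 197.0.0.0/12 (H0) depth=12
  + 67.160.144.0/20 (H2) depth=20
  lookup 197.12.104.160: bits 11000101000011000110100010100000 walk d0:-→d1:-→d2:-→d3:-→d4:-→d5:-→d6:-→d7:-→d8:-→d9:-→d10:-→d11:-→d12:H0→d13:-→d14:-→d15:-→d16:-→d17:-→d18:-→d19:-→d20:-→d21:-→d22:-→d23:-→d24:-→d25:-→d26:-→d27:-→d28:-→d29:H3→d30:-→d31:-→d32:H0 -> H0
  lookup 149.227.102.37: bits 1 walk d0:-→d1:- -> no-route
  + 197.12.0.0/16 (H2) depth=16
  lookup 197.12.104.162: bits 110001010000110001101000101000 walk d0:-→d1:-→d2:-→d3:-→d4:-→d5:-→d6:-→d7:-→d8:-→d9:-→d10:-→d11:-→d12:H0→d13:-→d14:-→d15:-→d16:H2→d17:-→d18:-→d19:-→d20:-→d21:-→d22:-→d23:-→d24:-→d25:-→d26:-→d27:-→d28:-→d29:H3→d30:- -> H3
  + 67.160.153.189/32 (H4) depth=32
  + 0.0.0.0/0 (H4) depth=0
  lookup 197.12.104.160: bits 11000101000011000110100010100000 walk d0:H4→d1:-→d2:-→d3:-→d4:-→d5:-→d6:-→d7:-→d8:-→d9:-→d10:-→d11:-→d12:H0→d13:-→d14:-→d15:-→d16:H2→d17:-→d18:-→d19:-→d20:-→d21:-→d22:-→d23:-→d24:-→d25:-→d26:-→d27:-→d28:-→d29:H3→d30:-→d31:-→d32:H0 -> H0
  lookup 197.12.104.166: bits 11000101000011000110100010100 walk d0:H4→d1:-→d2:-→d3:-→d4:-→d5:-→d6:-→d7:-→d8:-→d9:-→d10:-→d11:-→d12:H0→d13:-→d14:-→d15:-→d16:H2→d17:-→d18:-→d19:-→d20:-→d21:-→d22:-→d23:-→d24:-→d25:-→d26:-→d27:-→d28:-→d29:H3 -> H3
  lookup 159.205.145.134: bits 1 walk d0:H4→d1:- -> H4
  lookup 197.12.0.7: bits 11000101000011000 walk d0:H4→d1:-→d2:-→d3:-→d4:-→d5:-→d6:-→d7:-→d8:-→d9:-→d10:-→d11:-→d12:H0→d13:-→d14:-→d15:-→d16:H2→d17:- -> H2
  - 197.12.0.0/16 clear@16
  + 64.0.0.0/4 (H1) depth=4
  + 192.0.0.0/4 (H3) depth=4
  + 67.160.128.0/19 (H0) depth=19
  + 197.12.0.0/14 (H2) depth=14
  lookup 67.160.153.189: bits 01000011101000001001100110111101 walk d0:H4→d1:-→d2:-→d3:-→d4:H1→d5:-→d6:-→d7:-→d8:-→d9:-→d10:-→d11:-→d12:-→d13:-→d14:-→d15:-→d16:-→d17:-→d18:-→d19:H0→d20:H2→d21:-→d22:-→d23:-→d24:-→d25:-→d26:-→d27:-→d28:-→d29:-→d30:-→d31:-→d32:H4 -> H4
  lookup 197.12.104.160: bits 11000101000011000110100010100000 walk d0:H4→d1:-→d2:-→d3:-→d4:H3→d5:-→d6:-→d7:-→d8:-→d9:-→d10:-→d11:-→d12:H0→d13:-→d14:H2→d15:-→d16:-→d17:-→d18:-→d19:-→d20:-→d21:-→d22:-→d23:-→d24:-→d25:-→d26:-→d27:-→d28:-→d29:H3→d30:-→d31:-→d32:H0 -> H0
  lookup 67.160.128.0: bits 0100001110100000100 walk d0:H4→d1:-→d2:-→d3:-→d4:H1→d5:-→d6:-→d7:-→d8:-→d9:-→d10:-→d11:-→d12:-→d13:-→d14:-→d15:-→d16:-→d17:-→d18:-→d19:H0 -> H0
  - 197.12.104.160/32 clear@32
  + 197.0.0.0/11 (H2) depth=11
  - 67.160.144.0/20 clear@20
  + 67.160.153.176/28 (H2) depth=28
  + 67.160.144.0/20 (H1) depth=20

== LOOKUPS ==
["H3","H0","no-route","H3","H0","H3","H4","H2","H4","H0","H0"]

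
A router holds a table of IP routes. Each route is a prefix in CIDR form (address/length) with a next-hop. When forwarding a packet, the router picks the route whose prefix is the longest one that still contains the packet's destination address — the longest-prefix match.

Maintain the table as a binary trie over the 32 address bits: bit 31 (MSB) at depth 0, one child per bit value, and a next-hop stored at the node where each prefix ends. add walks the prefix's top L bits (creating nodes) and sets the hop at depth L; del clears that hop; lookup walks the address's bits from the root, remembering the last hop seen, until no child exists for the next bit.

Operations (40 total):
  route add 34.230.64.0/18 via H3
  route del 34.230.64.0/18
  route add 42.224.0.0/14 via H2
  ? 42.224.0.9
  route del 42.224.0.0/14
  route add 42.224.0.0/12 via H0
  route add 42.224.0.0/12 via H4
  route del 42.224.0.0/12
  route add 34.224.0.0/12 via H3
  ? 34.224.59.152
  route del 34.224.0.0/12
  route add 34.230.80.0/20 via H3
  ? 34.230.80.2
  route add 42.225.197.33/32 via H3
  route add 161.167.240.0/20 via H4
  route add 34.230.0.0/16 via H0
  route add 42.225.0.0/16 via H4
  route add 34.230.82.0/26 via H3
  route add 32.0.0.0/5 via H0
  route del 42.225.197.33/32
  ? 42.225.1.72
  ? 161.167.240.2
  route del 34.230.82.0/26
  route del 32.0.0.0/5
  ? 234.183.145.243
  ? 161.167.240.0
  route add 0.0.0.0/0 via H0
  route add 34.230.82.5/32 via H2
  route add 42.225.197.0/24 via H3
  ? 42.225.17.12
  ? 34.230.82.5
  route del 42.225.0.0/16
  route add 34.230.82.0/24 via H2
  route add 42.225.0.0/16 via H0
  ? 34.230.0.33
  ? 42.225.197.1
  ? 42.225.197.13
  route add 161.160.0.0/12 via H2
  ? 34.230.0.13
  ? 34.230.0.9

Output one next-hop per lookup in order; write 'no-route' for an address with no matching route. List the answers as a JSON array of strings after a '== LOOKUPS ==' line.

Trace:
  add 34.230.64.0/18 -> H3 at depth 18
  - 34.230.64.0/18 clear@18
  add 42.224.0.0/14 -> H2 at depth 14
  ? 42.224.0.9  path d0:-→d1:-→d2:-→d3:-→d4:-→d5:-→d6:-→d7:-→d8:-→d9:-→d10:-→d11:-→d12:-→d13:-→d14:H2  best=H2
  - 42.224.0.0/14 clear@14
  add 42.224.0.0/12 -> H0 at depth 12
  add 42.224.0.0/12 -> H4 at depth 12
  - 42.224.0.0/12 clear@12
  add 34.224.0.0/12 -> H3 at depth 12
  ? 34.224.59.152  path d0:-→d1:-→d2:-→d3:-→d4:-→d5:-→d6:-→d7:-→d8:-→d9:-→d10:-→d11:-→d12:H3→d13:-  best=H3
  - 34.224.0.0/12 clear@12
  add 34.230.80.0/20 -> H3 at depth 20
  ? 34.230.80.2  path d0:-→d1:-→d2:-→d3:-→d4:-→d5:-→d6:-→d7:-→d8:-→d9:-→d10:-→d11:-→d12:-→d13:-→d14:-→d15:-→d16:-→d17:-→d18:-→d19:-→d20:H3  best=H3
  add 42.225.197.33/32 -> H3 at depth 32
  add 161.167.240.0/20 -> H4 at depth 20
  add 34.230.0.0/16 -> H0 at depth 16
  add 42.225.0.0/16 -> H4 at depth 16
  add 34.230.82.0/26 -> H3 at depth 26
  add 32.0.0.0/5 -> H0 at depth 5
  - 42.225.197.33/32 clear@32
  ? 42.225.1.72  path d0:-→d1:-→d2:-→d3:-→d4:-→d5:-→d6:-→d7:-→d8:-→d9:-→d10:-→d11:-→d12:-→d13:-→d14:-→d15:-→d16:H4  best=H4
  ? 161.167.240.2  path d0:-→d1:-→d2:-→d3:-→d4:-→d5:-→d6:-→d7:-→d8:-→d9:-→d10:-→d11:-→d12:-→d13:-→d14:-→d15:-→d16:-→d17:-→d18:-→d19:-→d20:H4  best=H4
  - 34.230.82.0/26 clear@26
  - 32.0.0.0/5 clear@5
  ? 234.183.145.243  path d0:-→d1:-  best=no-route
  ? 161.167.240.0  path d0:-→d1:-→d2:-→d3:-→d4:-→d5:-→d6:-→d7:-→d8:-→d9:-→d10:-→d11:-→d12:-→d13:-→d14:-→d15:-→d16:-→d17:-→d18:-→d19:-→d20:H4  best=H4
  add 0.0.0.0/0 -> H0 at depth 0
  add 34.230.82.5/32 -> H2 at depth 32
  add 42.225.197.0/24 -> H3 at depth 24
  ? 42.225.17.12  path d0:H0→d1:-→d2:-→d3:-→d4:-→d5:-→d6:-→d7:-→d8:-→d9:-→d10:-→d11:-→d12:-→d13:-→d14:-→d15:-→d16:H4  best=H4
  ? 34.230.82.5  path d0:H0→d1:-→d2:-→d3:-→d4:-→d5:-→d6:-→d7:-→d8:-→d9:-→d10:-→d11:-→d12:-→d13:-→d14:-→d15:-→d16:H0→d17:-→d18:-→d19:-→d20:H3→d21:-→d22:-→d23:-→d24:-→d25:-→d26:-→d27:-→d28:-→d29:-→d30:-→d31:-→d32:H2  best=H2
  - 42.225.0.0/16 clear@16
  add 34.230.82.0/24 -> H2 at depth 24
  add 42.225.0.0/16 -> H0 at depth 16
  ? 34.230.0.33  path d0:H0→d1:-→d2:-→d3:-→d4:-→d5:-→d6:-→d7:-→d8:-→d9:-→d10:-→d11:-→d12:-→d13:-→d14:-→d15:-→d16:H0→d17:-  best=H0
  ? 42.225.197.1  path d0:H0→d1:-→d2:-→d3:-→d4:-→d5:-→d6:-→d7:-→d8:-→d9:-→d10:-→d11:-→d12:-→d13:-→d14:-→d15:-→d16:H0→d17:-→d18:-→d19:-→d20:-→d21:-→d22:-→d23:-→d24:H3→d25:-→d26:-  best=H3
  ? 42.225.197.13  path d0:H0→d1:-→d2:-→d3:-→d4:-→d5:-→d6:-→d7:-→d8:-→d9:-→d10:-→d11:-→d12:-→d13:-→d14:-→d15:-→d16:H0→d17:-→d18:-→d19:-→d20:-→d21:-→d22:-→d23:-→d24:H3→d25:-→d26:-  best=H3
  add 161.160.0.0/12 -> H2 at depth 12
  ? 34.230.0.13  path d0:H0→d1:-→d2:-→d3:-→d4:-→d5:-→d6:-→d7:-→d8:-→d9:-→d10:-→d11:-→d12:-→d13:-→d14:-→d15:-→d16:H0→d17:-  best=H0
  ? 34.230.0.9  path d0:H0→d1:-→d2:-→d3:-→d4:-→d5:-→d6:-→d7:-→d8:-→d9:-→d10:-→d11:-→d12:-→d13:-→d14:-→d15:-→d16:H0→d17:-  best=H0

== LOOKUPS ==
["H2","H3","H3","H4","H4","no-route","H4","H4","H2","H0","H3","H3","H0","H0"]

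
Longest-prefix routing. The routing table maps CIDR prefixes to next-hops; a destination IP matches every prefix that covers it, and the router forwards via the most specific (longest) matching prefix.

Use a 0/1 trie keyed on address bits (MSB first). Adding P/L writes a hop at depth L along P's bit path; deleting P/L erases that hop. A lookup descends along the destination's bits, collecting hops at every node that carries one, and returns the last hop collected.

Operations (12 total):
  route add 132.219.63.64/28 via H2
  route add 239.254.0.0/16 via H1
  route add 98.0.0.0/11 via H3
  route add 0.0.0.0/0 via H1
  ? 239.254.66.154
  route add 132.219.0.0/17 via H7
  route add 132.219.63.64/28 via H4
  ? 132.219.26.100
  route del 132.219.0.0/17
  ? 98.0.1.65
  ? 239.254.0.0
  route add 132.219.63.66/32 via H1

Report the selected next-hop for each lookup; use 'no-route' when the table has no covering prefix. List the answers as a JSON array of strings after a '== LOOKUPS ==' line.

Trace:
  + 132.219.63.64/28 (H2) depth=28
  + 239.254.0.0/16 (H1) depth=16
  + 98.0.0.0/11 (H3) depth=11
  + 0.0.0.0/0 (H1) depth=0
  Q 239.254.66.154: descend 1110111111111110 ; hops seen [H1,H1] ; pick H1
  + 132.219.0.0/17 (H7) depth=17
  + 132.219.63.64/28 (H4) depth=28
  Q 132.219.26.100: descend 100001001101101100 ; hops seen [H1,H7] ; pick H7
  - 132.219.0.0/17 clear@17
  Q 98.0.1.65: descend 01100010000 ; hops seen [H1,H3] ; pick H3
  Q 239.254.0.0: descend 1110111111111110 ; hops seen [H1,H1] ; pick H1
  + 132.219.63.66/32 (H1) depth=32

== LOOKUPS ==
["H1","H7","H3","H1"]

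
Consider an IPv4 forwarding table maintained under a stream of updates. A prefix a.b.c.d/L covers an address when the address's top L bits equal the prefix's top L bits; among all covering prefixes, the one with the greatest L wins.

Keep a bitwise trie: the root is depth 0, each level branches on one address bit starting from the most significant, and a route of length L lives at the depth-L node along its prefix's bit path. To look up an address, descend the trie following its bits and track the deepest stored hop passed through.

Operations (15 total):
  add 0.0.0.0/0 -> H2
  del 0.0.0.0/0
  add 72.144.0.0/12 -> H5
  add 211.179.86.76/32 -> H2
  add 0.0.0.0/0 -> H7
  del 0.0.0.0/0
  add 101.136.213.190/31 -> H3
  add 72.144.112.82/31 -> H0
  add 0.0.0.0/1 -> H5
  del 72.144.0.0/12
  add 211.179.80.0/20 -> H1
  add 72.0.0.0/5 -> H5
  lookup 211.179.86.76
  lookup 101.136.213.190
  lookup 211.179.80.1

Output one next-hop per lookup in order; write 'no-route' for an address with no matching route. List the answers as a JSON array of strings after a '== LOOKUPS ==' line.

Trace:
  + 0.0.0.0/0 (H2) depth=0
  del 0.0.0.0/0 (clear depth 0)
  + 72.144.0.0/12 (H5) depth=12
  + 211.179.86.76/32 (H2) depth=32
  + 0.0.0.0/0 (H7) depth=0
  del 0.0.0.0/0 (clear depth 0)
  + 101.136.213.190/31 (H3) depth=31
  + 72.144.112.82/31 (H0) depth=31
  + 0.0.0.0/1 (H5) depth=1
  del 72.144.0.0/12 (clear depth 12)
  + 211.179.80.0/20 (H1) depth=20
  + 72.0.0.0/5 (H5) depth=5
  ? 211.179.86.76  path d0:-→d1:-→d2:-→d3:-→d4:-→d5:-→d6:-→d7:-→d8:-→d9:-→d10:-→d11:-→d12:-→d13:-→d14:-→d15:-→d16:-→d17:-→d18:-→d19:-→d20:H1→d21:-→d22:-→d23:-→d24:-→d25:-→d26:-→d27:-→d28:-→d29:-→d30:-→d31:-→d32:H2  best=H2
  ? 101.136.213.190  path d0:-→d1:H5→d2:-→d3:-→d4:-→d5:-→d6:-→d7:-→d8:-→d9:-→d10:-→d11:-→d12:-→d13:-→d14:-→d15:-→d16:-→d17:-→d18:-→d19:-→d20:-→d21:-→d22:-→d23:-→d24:-→d25:-→d26:-→d27:-→d28:-→d29:-→d30:-→d31:H3  best=H3
  ? 211.179.80.1  path d0:-→d1:-→d2:-→d3:-→d4:-→d5:-→d6:-→d7:-→d8:-→d9:-→d10:-→d11:-→d12:-→d13:-→d14:-→d15:-→d16:-→d17:-→d18:-→d19:-→d20:H1→d21:-  best=H1

== LOOKUPS ==
["H2","H3","H1"]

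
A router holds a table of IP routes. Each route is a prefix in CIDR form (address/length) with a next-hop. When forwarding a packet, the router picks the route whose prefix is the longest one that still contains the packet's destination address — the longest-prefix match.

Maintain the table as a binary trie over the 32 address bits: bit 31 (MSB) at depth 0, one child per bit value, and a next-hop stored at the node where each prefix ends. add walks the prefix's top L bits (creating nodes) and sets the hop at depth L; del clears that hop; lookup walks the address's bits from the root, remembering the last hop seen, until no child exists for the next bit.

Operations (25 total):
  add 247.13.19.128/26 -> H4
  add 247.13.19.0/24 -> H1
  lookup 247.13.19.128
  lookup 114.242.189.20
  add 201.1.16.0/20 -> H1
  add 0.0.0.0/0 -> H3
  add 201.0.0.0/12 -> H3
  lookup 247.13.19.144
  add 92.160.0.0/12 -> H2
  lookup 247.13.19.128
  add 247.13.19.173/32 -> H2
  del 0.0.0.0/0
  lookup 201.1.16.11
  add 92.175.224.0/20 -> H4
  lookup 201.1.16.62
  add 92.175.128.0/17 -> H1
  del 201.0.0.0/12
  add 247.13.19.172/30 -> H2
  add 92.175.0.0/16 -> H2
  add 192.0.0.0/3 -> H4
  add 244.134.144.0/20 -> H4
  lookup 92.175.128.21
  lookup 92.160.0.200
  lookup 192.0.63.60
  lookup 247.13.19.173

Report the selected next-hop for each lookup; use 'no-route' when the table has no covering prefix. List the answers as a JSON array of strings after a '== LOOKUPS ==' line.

Process each operation:
  add 247.13.19.128/26 -> H4 at depth 26
  add 247.13.19.0/24 -> H1 at depth 24
  ? 247.13.19.128  path d0:-→d1:-→d2:-→d3:-→d4:-→d5:-→d6:-→d7:-→d8:-→d9:-→d10:-→d11:-→d12:-→d13:-→d14:-→d15:-→d16:-→d17:-→d18:-→d19:-→d20:-→d21:-→d22:-→d23:-→d24:H1→d25:-→d26:H4  best=H4
  ? 114.242.189.20  path d0:-  best=no-route
  add 201.1.16.0/20 -> H1 at depth 20
  add 0.0.0.0/0 -> H3 at depth 0
  add 201.0.0.0/12 -> H3 at depth 12
  ? 247.13.19.144  path d0:H3→d1:-→d2:-→d3:-→d4:-→d5:-→d6:-→d7:-→d8:-→d9:-→d10:-→d11:-→d12:-→d13:-→d14:-→d15:-→d16:-→d17:-→d18:-→d19:-→d20:-→d21:-→d22:-→d23:-→d24:H1→d25:-→d26:H4  best=H4
  add 92.160.0.0/12 -> H2 at depth 12
  ? 247.13.19.128  path d0:H3→d1:-→d2:-→d3:-→d4:-→d5:-→d6:-→d7:-→d8:-→d9:-→d10:-→d11:-→d12:-→d13:-→d14:-→d15:-→d16:-→d17:-→d18:-→d19:-→d20:-→d21:-→d22:-→d23:-→d24:H1→d25:-→d26:H4  best=H4
  add 247.13.19.173/32 -> H2 at depth 32
  - 0.0.0.0/0 clear@0
  ? 201.1.16.11  path d0:-→d1:-→d2:-→d3:-→d4:-→d5:-→d6:-→d7:-→d8:-→d9:-→d10:-→d11:-→d12:H3→d13:-→d14:-→d15:-→d16:-→d17:-→d18:-→d19:-→d20:H1  best=H1
  add 92.175.224.0/20 -> H4 at depth 20
  ? 201.1.16.62  path d0:-→d1:-→d2:-→d3:-→d4:-→d5:-→d6:-→d7:-→d8:-→d9:-→d10:-→d11:-→d12:H3→d13:-→d14:-→d15:-→d16:-→d17:-→d18:-→d19:-→d20:H1  best=H1
  add 92.175.128.0/17 -> H1 at depth 17
  - 201.0.0.0/12 clear@12
  add 247.13.19.172/30 -> H2 at depth 30
  add 92.175.0.0/16 -> H2 at depth 16
  add 192.0.0.0/3 -> H4 at depth 3
  add 244.134.144.0/20 -> H4 at depth 20
  ? 92.175.128.21  path d0:-→d1:-→d2:-→d3:-→d4:-→d5:-→d6:-→d7:-→d8:-→d9:-→d10:-→d11:-→d12:H2→d13:-→d14:-→d15:-→d16:H2→d17:H1  best=H1
  ? 92.160.0.200  path d0:-→d1:-→d2:-→d3:-→d4:-→d5:-→d6:-→d7:-→d8:-→d9:-→d10:-→d11:-→d12:H2  best=H2
  ? 192.0.63.60  path d0:-→d1:-→d2:-→d3:H4→d4:-  best=H4
  ? 247.13.19.173  path d0:-→d1:-→d2:-→d3:-→d4:-→d5:-→d6:-→d7:-→d8:-→d9:-→d10:-→d11:-→d12:-→d13:-→d14:-→d15:-→d16:-→d17:-→d18:-→d19:-→d20:-→d21:-→d22:-→d23:-→d24:H1→d25:-→d26:H4→d27:-→d28:-→d29:-→d30:H2→d31:-→d32:H2  best=H2

== LOOKUPS ==
["H4","no-route","H4","H4","H1","H1","H1","H2","H4","H2"]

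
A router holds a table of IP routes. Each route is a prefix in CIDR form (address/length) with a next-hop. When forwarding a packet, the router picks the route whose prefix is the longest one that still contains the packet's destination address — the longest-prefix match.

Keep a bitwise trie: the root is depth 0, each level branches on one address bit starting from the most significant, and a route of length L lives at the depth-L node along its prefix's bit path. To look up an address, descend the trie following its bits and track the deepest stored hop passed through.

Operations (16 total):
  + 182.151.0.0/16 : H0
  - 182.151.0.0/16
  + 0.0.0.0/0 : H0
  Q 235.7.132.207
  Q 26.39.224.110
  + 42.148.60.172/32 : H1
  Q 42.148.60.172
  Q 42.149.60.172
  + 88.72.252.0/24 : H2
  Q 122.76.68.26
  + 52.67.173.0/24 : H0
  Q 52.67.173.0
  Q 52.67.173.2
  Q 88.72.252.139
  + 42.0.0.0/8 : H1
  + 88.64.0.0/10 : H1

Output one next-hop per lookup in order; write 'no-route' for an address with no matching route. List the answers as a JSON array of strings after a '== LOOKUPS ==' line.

Process each operation:
  add 182.151.0.0/16 -> H0 at depth 16
  del 182.151.0.0/16 (clear depth 16)
  add 0.0.0.0/0 -> H0 at depth 0
  ? 235.7.132.207  path d0:H0→d1:-  best=H0
  ? 26.39.224.110  path d0:H0  best=H0
  add 42.148.60.172/32 -> H1 at depth 32
  ? 42.148.60.172  path d0:H0→d1:-→d2:-→d3:-→d4:-→d5:-→d6:-→d7:-→d8:-→d9:-→d10:-→d11:-→d12:-→d13:-→d14:-→d15:-→d16:-→d17:-→d18:-→d19:-→d20:-→d21:-→d22:-→d23:-→d24:-→d25:-→d26:-→d27:-→d28:-→d29:-→d30:-→d31:-→d32:H1  best=H1
  ? 42.149.60.172  path d0:H0→d1:-→d2:-→d3:-→d4:-→d5:-→d6:-→d7:-→d8:-→d9:-→d10:-→d11:-→d12:-→d13:-→d14:-→d15:-  best=H0
  add 88.72.252.0/24 -> H2 at depth 24
  ? 122.76.68.26  path d0:H0→d1:-→d2:-  best=H0
  add 52.67.173.0/24 -> H0 at depth 24
  ? 52.67.173.0  path d0:H0→d1:-→d2:-→d3:-→d4:-→d5:-→d6:-→d7:-→d8:-→d9:-→d10:-→d11:-→d12:-→d13:-→d14:-→d15:-→d16:-→d17:-→d18:-→d19:-→d20:-→d21:-→d22:-→d23:-→d24:H0  best=H0
  ? 52.67.173.2  path d0:H0→d1:-→d2:-→d3:-→d4:-→d5:-→d6:-→d7:-→d8:-→d9:-→d10:-→d11:-→d12:-→d13:-→d14:-→d15:-→d16:-→d17:-→d18:-→d19:-→d20:-→d21:-→d22:-→d23:-→d24:H0  best=H0
  ? 88.72.252.139  path d0:H0→d1:-→d2:-→d3:-→d4:-→d5:-→d6:-→d7:-→d8:-→d9:-→d10:-→d11:-→d12:-→d13:-→d14:-→d15:-→d16:-→d17:-→d18:-→d19:-→d20:-→d21:-→d22:-→d23:-→d24:H2  best=H2
  add 42.0.0.0/8 -> H1 at depth 8
  add 88.64.0.0/10 -> H1 at depth 10

== LOOKUPS ==
["H0","H0","H1","H0","H0","H0","H0","H2"]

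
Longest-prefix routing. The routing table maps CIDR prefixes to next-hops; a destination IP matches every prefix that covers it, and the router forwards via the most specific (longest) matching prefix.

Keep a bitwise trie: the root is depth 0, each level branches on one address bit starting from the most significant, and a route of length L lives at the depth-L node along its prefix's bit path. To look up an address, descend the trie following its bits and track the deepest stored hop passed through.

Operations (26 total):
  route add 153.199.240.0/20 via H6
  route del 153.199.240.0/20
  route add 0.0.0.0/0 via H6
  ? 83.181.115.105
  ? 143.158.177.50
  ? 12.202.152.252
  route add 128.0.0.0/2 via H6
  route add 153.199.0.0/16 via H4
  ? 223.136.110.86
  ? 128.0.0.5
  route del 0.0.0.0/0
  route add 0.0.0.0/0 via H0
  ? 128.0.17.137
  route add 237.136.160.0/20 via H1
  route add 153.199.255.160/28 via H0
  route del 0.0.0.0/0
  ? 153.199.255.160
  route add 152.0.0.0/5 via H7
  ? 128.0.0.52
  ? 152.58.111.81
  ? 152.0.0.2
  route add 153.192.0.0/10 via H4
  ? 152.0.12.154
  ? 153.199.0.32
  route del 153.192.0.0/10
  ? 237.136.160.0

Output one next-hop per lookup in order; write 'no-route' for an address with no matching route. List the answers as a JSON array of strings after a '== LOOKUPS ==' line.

Process each operation:
  add 153.199.240.0/20 -> H6 at depth 20
  - 153.199.240.0/20 clear@20
  add 0.0.0.0/0 -> H6 at depth 0
  lookup 83.181.115.105: bits ε walk d0:H6 -> H6
  lookup 143.158.177.50: bits 100 walk d0:H6→d1:-→d2:-→d3:- -> H6
  lookup 12.202.152.252: bits ε walk d0:H6 -> H6
  add 128.0.0.0/2 -> H6 at depth 2
  add 153.199.0.0/16 -> H4 at depth 16
  lookup 223.136.110.86: bits 1 walk d0:H6→d1:- -> H6
  lookup 128.0.0.5: bits 100 walk d0:H6→d1:-→d2:H6→d3:- -> H6
  - 0.0.0.0/0 clear@0
  add 0.0.0.0/0 -> H0 at depth 0
  lookup 128.0.17.137: bits 100 walk d0:H0→d1:-→d2:H6→d3:- -> H6
  add 237.136.160.0/20 -> H1 at depth 20
  add 153.199.255.160/28 -> H0 at depth 28
  - 0.0.0.0/0 clear@0
  lookup 153.199.255.160: bits 1001100111000111111111111010 walk d0:-→d1:-→d2:H6→d3:-→d4:-→d5:-→d6:-→d7:-→d8:-→d9:-→d10:-→d11:-→d12:-→d13:-→d14:-→d15:-→d16:H4→d17:-→d18:-→d19:-→d20:-→d21:-→d22:-→d23:-→d24:-→d25:-→d26:-→d27:-→d28:H0 -> H0
  add 152.0.0.0/5 -> H7 at depth 5
  lookup 128.0.0.52: bits 100 walk d0:-→d1:-→d2:H6→d3:- -> H6
  lookup 152.58.111.81: bits 1001100 walk d0:-→d1:-→d2:H6→d3:-→d4:-→d5:H7→d6:-→d7:- -> H7
  lookup 152.0.0.2: bits 1001100 walk d0:-→d1:-→d2:H6→d3:-→d4:-→d5:H7→d6:-→d7:- -> H7
  add 153.192.0.0/10 -> H4 at depth 10
  lookup 152.0.12.154: bits 1001100 walk d0:-→d1:-→d2:H6→d3:-→d4:-→d5:H7→d6:-→d7:- -> H7
  lookup 153.199.0.32: bits 1001100111000111 walk d0:-→d1:-→d2:H6→d3:-→d4:-→d5:H7→d6:-→d7:-→d8:-→d9:-→d10:H4→d11:-→d12:-→d13:-→d14:-→d15:-→d16:H4 -> H4
  - 153.192.0.0/10 clear@10
  lookup 237.136.160.0: bits 11101101100010001010 walk d0:-→d1:-→d2:-→d3:-→d4:-→d5:-→d6:-→d7:-→d8:-→d9:-→d10:-→d11:-→d12:-→d13:-→d14:-→d15:-→d16:-→d17:-→d18:-→d19:-→d20:H1 -> H1

== LOOKUPS ==
["H6","H6","H6","H6","H6","H6","H0","H6","H7","H7","H7","H4","H1"]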